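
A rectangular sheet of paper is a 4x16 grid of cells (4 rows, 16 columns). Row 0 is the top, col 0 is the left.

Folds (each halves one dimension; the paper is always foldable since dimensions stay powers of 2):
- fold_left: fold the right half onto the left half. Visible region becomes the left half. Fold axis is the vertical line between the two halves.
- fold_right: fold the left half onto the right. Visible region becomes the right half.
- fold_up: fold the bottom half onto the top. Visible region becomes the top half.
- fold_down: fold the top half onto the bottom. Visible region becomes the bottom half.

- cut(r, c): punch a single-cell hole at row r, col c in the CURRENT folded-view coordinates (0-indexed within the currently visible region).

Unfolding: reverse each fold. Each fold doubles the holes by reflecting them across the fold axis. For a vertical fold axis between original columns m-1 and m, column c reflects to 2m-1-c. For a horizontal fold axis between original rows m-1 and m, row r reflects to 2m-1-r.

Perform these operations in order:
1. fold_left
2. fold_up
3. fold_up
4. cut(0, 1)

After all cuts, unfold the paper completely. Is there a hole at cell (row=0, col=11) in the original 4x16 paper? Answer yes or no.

Op 1 fold_left: fold axis v@8; visible region now rows[0,4) x cols[0,8) = 4x8
Op 2 fold_up: fold axis h@2; visible region now rows[0,2) x cols[0,8) = 2x8
Op 3 fold_up: fold axis h@1; visible region now rows[0,1) x cols[0,8) = 1x8
Op 4 cut(0, 1): punch at orig (0,1); cuts so far [(0, 1)]; region rows[0,1) x cols[0,8) = 1x8
Unfold 1 (reflect across h@1): 2 holes -> [(0, 1), (1, 1)]
Unfold 2 (reflect across h@2): 4 holes -> [(0, 1), (1, 1), (2, 1), (3, 1)]
Unfold 3 (reflect across v@8): 8 holes -> [(0, 1), (0, 14), (1, 1), (1, 14), (2, 1), (2, 14), (3, 1), (3, 14)]
Holes: [(0, 1), (0, 14), (1, 1), (1, 14), (2, 1), (2, 14), (3, 1), (3, 14)]

Answer: no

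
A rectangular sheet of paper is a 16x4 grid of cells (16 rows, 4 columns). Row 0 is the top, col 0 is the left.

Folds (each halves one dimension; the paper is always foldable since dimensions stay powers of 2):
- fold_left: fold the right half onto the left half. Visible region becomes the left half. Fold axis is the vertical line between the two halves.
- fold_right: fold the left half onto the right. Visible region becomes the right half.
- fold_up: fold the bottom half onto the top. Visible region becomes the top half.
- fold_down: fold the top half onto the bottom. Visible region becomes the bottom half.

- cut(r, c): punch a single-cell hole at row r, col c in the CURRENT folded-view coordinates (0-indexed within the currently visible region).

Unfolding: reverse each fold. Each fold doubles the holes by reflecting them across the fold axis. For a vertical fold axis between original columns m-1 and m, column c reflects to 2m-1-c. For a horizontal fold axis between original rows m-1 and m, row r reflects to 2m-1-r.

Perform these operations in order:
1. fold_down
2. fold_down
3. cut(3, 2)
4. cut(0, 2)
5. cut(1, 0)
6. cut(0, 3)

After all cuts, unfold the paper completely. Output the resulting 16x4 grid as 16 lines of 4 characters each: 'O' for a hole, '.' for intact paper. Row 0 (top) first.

Answer: ..O.
....
O...
..OO
..OO
O...
....
..O.
..O.
....
O...
..OO
..OO
O...
....
..O.

Derivation:
Op 1 fold_down: fold axis h@8; visible region now rows[8,16) x cols[0,4) = 8x4
Op 2 fold_down: fold axis h@12; visible region now rows[12,16) x cols[0,4) = 4x4
Op 3 cut(3, 2): punch at orig (15,2); cuts so far [(15, 2)]; region rows[12,16) x cols[0,4) = 4x4
Op 4 cut(0, 2): punch at orig (12,2); cuts so far [(12, 2), (15, 2)]; region rows[12,16) x cols[0,4) = 4x4
Op 5 cut(1, 0): punch at orig (13,0); cuts so far [(12, 2), (13, 0), (15, 2)]; region rows[12,16) x cols[0,4) = 4x4
Op 6 cut(0, 3): punch at orig (12,3); cuts so far [(12, 2), (12, 3), (13, 0), (15, 2)]; region rows[12,16) x cols[0,4) = 4x4
Unfold 1 (reflect across h@12): 8 holes -> [(8, 2), (10, 0), (11, 2), (11, 3), (12, 2), (12, 3), (13, 0), (15, 2)]
Unfold 2 (reflect across h@8): 16 holes -> [(0, 2), (2, 0), (3, 2), (3, 3), (4, 2), (4, 3), (5, 0), (7, 2), (8, 2), (10, 0), (11, 2), (11, 3), (12, 2), (12, 3), (13, 0), (15, 2)]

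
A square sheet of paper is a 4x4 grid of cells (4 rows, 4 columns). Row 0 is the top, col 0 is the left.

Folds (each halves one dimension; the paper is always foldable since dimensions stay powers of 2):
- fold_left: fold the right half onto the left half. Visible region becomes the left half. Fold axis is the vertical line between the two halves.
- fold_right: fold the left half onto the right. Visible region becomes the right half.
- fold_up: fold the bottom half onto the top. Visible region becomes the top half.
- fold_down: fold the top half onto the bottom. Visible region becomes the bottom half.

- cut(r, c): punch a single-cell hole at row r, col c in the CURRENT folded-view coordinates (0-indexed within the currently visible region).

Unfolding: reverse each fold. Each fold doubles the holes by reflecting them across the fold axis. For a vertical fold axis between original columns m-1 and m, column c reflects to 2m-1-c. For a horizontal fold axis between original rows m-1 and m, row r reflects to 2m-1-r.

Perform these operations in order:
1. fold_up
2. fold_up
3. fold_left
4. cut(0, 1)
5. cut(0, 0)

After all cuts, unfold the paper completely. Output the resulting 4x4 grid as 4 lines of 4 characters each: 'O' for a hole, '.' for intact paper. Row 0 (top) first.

Answer: OOOO
OOOO
OOOO
OOOO

Derivation:
Op 1 fold_up: fold axis h@2; visible region now rows[0,2) x cols[0,4) = 2x4
Op 2 fold_up: fold axis h@1; visible region now rows[0,1) x cols[0,4) = 1x4
Op 3 fold_left: fold axis v@2; visible region now rows[0,1) x cols[0,2) = 1x2
Op 4 cut(0, 1): punch at orig (0,1); cuts so far [(0, 1)]; region rows[0,1) x cols[0,2) = 1x2
Op 5 cut(0, 0): punch at orig (0,0); cuts so far [(0, 0), (0, 1)]; region rows[0,1) x cols[0,2) = 1x2
Unfold 1 (reflect across v@2): 4 holes -> [(0, 0), (0, 1), (0, 2), (0, 3)]
Unfold 2 (reflect across h@1): 8 holes -> [(0, 0), (0, 1), (0, 2), (0, 3), (1, 0), (1, 1), (1, 2), (1, 3)]
Unfold 3 (reflect across h@2): 16 holes -> [(0, 0), (0, 1), (0, 2), (0, 3), (1, 0), (1, 1), (1, 2), (1, 3), (2, 0), (2, 1), (2, 2), (2, 3), (3, 0), (3, 1), (3, 2), (3, 3)]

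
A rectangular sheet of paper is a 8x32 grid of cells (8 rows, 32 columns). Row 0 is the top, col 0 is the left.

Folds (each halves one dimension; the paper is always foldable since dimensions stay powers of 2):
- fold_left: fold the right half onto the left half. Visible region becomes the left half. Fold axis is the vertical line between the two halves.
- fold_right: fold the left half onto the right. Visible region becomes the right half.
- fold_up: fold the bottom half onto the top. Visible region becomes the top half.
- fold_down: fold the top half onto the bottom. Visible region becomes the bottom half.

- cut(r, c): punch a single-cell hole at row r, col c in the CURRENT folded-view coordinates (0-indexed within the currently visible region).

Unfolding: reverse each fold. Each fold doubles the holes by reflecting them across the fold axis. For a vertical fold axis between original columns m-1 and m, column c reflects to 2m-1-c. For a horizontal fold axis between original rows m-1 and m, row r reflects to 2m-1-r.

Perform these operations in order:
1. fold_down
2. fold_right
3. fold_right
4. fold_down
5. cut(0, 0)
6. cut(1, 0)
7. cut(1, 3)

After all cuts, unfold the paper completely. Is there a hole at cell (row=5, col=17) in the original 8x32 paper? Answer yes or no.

Answer: no

Derivation:
Op 1 fold_down: fold axis h@4; visible region now rows[4,8) x cols[0,32) = 4x32
Op 2 fold_right: fold axis v@16; visible region now rows[4,8) x cols[16,32) = 4x16
Op 3 fold_right: fold axis v@24; visible region now rows[4,8) x cols[24,32) = 4x8
Op 4 fold_down: fold axis h@6; visible region now rows[6,8) x cols[24,32) = 2x8
Op 5 cut(0, 0): punch at orig (6,24); cuts so far [(6, 24)]; region rows[6,8) x cols[24,32) = 2x8
Op 6 cut(1, 0): punch at orig (7,24); cuts so far [(6, 24), (7, 24)]; region rows[6,8) x cols[24,32) = 2x8
Op 7 cut(1, 3): punch at orig (7,27); cuts so far [(6, 24), (7, 24), (7, 27)]; region rows[6,8) x cols[24,32) = 2x8
Unfold 1 (reflect across h@6): 6 holes -> [(4, 24), (4, 27), (5, 24), (6, 24), (7, 24), (7, 27)]
Unfold 2 (reflect across v@24): 12 holes -> [(4, 20), (4, 23), (4, 24), (4, 27), (5, 23), (5, 24), (6, 23), (6, 24), (7, 20), (7, 23), (7, 24), (7, 27)]
Unfold 3 (reflect across v@16): 24 holes -> [(4, 4), (4, 7), (4, 8), (4, 11), (4, 20), (4, 23), (4, 24), (4, 27), (5, 7), (5, 8), (5, 23), (5, 24), (6, 7), (6, 8), (6, 23), (6, 24), (7, 4), (7, 7), (7, 8), (7, 11), (7, 20), (7, 23), (7, 24), (7, 27)]
Unfold 4 (reflect across h@4): 48 holes -> [(0, 4), (0, 7), (0, 8), (0, 11), (0, 20), (0, 23), (0, 24), (0, 27), (1, 7), (1, 8), (1, 23), (1, 24), (2, 7), (2, 8), (2, 23), (2, 24), (3, 4), (3, 7), (3, 8), (3, 11), (3, 20), (3, 23), (3, 24), (3, 27), (4, 4), (4, 7), (4, 8), (4, 11), (4, 20), (4, 23), (4, 24), (4, 27), (5, 7), (5, 8), (5, 23), (5, 24), (6, 7), (6, 8), (6, 23), (6, 24), (7, 4), (7, 7), (7, 8), (7, 11), (7, 20), (7, 23), (7, 24), (7, 27)]
Holes: [(0, 4), (0, 7), (0, 8), (0, 11), (0, 20), (0, 23), (0, 24), (0, 27), (1, 7), (1, 8), (1, 23), (1, 24), (2, 7), (2, 8), (2, 23), (2, 24), (3, 4), (3, 7), (3, 8), (3, 11), (3, 20), (3, 23), (3, 24), (3, 27), (4, 4), (4, 7), (4, 8), (4, 11), (4, 20), (4, 23), (4, 24), (4, 27), (5, 7), (5, 8), (5, 23), (5, 24), (6, 7), (6, 8), (6, 23), (6, 24), (7, 4), (7, 7), (7, 8), (7, 11), (7, 20), (7, 23), (7, 24), (7, 27)]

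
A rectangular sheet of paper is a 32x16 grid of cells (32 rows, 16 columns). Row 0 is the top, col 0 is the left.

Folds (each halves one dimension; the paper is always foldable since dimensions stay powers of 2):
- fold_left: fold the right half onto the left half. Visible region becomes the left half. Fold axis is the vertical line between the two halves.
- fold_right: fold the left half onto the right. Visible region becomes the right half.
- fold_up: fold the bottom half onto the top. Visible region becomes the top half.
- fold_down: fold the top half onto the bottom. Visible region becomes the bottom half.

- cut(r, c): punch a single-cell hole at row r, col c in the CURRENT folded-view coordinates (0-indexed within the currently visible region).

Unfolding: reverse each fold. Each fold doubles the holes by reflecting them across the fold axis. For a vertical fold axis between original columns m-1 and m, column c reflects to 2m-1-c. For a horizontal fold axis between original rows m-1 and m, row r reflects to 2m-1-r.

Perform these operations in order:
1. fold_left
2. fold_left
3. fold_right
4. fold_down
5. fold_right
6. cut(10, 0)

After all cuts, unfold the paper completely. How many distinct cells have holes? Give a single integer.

Answer: 32

Derivation:
Op 1 fold_left: fold axis v@8; visible region now rows[0,32) x cols[0,8) = 32x8
Op 2 fold_left: fold axis v@4; visible region now rows[0,32) x cols[0,4) = 32x4
Op 3 fold_right: fold axis v@2; visible region now rows[0,32) x cols[2,4) = 32x2
Op 4 fold_down: fold axis h@16; visible region now rows[16,32) x cols[2,4) = 16x2
Op 5 fold_right: fold axis v@3; visible region now rows[16,32) x cols[3,4) = 16x1
Op 6 cut(10, 0): punch at orig (26,3); cuts so far [(26, 3)]; region rows[16,32) x cols[3,4) = 16x1
Unfold 1 (reflect across v@3): 2 holes -> [(26, 2), (26, 3)]
Unfold 2 (reflect across h@16): 4 holes -> [(5, 2), (5, 3), (26, 2), (26, 3)]
Unfold 3 (reflect across v@2): 8 holes -> [(5, 0), (5, 1), (5, 2), (5, 3), (26, 0), (26, 1), (26, 2), (26, 3)]
Unfold 4 (reflect across v@4): 16 holes -> [(5, 0), (5, 1), (5, 2), (5, 3), (5, 4), (5, 5), (5, 6), (5, 7), (26, 0), (26, 1), (26, 2), (26, 3), (26, 4), (26, 5), (26, 6), (26, 7)]
Unfold 5 (reflect across v@8): 32 holes -> [(5, 0), (5, 1), (5, 2), (5, 3), (5, 4), (5, 5), (5, 6), (5, 7), (5, 8), (5, 9), (5, 10), (5, 11), (5, 12), (5, 13), (5, 14), (5, 15), (26, 0), (26, 1), (26, 2), (26, 3), (26, 4), (26, 5), (26, 6), (26, 7), (26, 8), (26, 9), (26, 10), (26, 11), (26, 12), (26, 13), (26, 14), (26, 15)]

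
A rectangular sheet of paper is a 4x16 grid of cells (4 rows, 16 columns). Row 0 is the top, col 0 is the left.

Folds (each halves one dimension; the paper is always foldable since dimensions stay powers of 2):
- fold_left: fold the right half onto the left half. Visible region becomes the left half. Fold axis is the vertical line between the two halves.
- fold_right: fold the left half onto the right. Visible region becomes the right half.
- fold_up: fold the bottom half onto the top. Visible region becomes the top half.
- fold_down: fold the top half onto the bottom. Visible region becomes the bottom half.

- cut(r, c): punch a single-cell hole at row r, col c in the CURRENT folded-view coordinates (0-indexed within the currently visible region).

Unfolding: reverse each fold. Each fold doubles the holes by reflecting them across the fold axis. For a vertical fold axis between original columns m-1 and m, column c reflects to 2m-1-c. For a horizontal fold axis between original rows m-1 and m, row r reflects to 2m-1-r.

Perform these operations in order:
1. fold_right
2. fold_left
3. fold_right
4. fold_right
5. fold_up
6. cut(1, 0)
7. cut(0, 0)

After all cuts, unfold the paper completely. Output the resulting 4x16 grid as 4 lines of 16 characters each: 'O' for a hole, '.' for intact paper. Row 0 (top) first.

Answer: OOOOOOOOOOOOOOOO
OOOOOOOOOOOOOOOO
OOOOOOOOOOOOOOOO
OOOOOOOOOOOOOOOO

Derivation:
Op 1 fold_right: fold axis v@8; visible region now rows[0,4) x cols[8,16) = 4x8
Op 2 fold_left: fold axis v@12; visible region now rows[0,4) x cols[8,12) = 4x4
Op 3 fold_right: fold axis v@10; visible region now rows[0,4) x cols[10,12) = 4x2
Op 4 fold_right: fold axis v@11; visible region now rows[0,4) x cols[11,12) = 4x1
Op 5 fold_up: fold axis h@2; visible region now rows[0,2) x cols[11,12) = 2x1
Op 6 cut(1, 0): punch at orig (1,11); cuts so far [(1, 11)]; region rows[0,2) x cols[11,12) = 2x1
Op 7 cut(0, 0): punch at orig (0,11); cuts so far [(0, 11), (1, 11)]; region rows[0,2) x cols[11,12) = 2x1
Unfold 1 (reflect across h@2): 4 holes -> [(0, 11), (1, 11), (2, 11), (3, 11)]
Unfold 2 (reflect across v@11): 8 holes -> [(0, 10), (0, 11), (1, 10), (1, 11), (2, 10), (2, 11), (3, 10), (3, 11)]
Unfold 3 (reflect across v@10): 16 holes -> [(0, 8), (0, 9), (0, 10), (0, 11), (1, 8), (1, 9), (1, 10), (1, 11), (2, 8), (2, 9), (2, 10), (2, 11), (3, 8), (3, 9), (3, 10), (3, 11)]
Unfold 4 (reflect across v@12): 32 holes -> [(0, 8), (0, 9), (0, 10), (0, 11), (0, 12), (0, 13), (0, 14), (0, 15), (1, 8), (1, 9), (1, 10), (1, 11), (1, 12), (1, 13), (1, 14), (1, 15), (2, 8), (2, 9), (2, 10), (2, 11), (2, 12), (2, 13), (2, 14), (2, 15), (3, 8), (3, 9), (3, 10), (3, 11), (3, 12), (3, 13), (3, 14), (3, 15)]
Unfold 5 (reflect across v@8): 64 holes -> [(0, 0), (0, 1), (0, 2), (0, 3), (0, 4), (0, 5), (0, 6), (0, 7), (0, 8), (0, 9), (0, 10), (0, 11), (0, 12), (0, 13), (0, 14), (0, 15), (1, 0), (1, 1), (1, 2), (1, 3), (1, 4), (1, 5), (1, 6), (1, 7), (1, 8), (1, 9), (1, 10), (1, 11), (1, 12), (1, 13), (1, 14), (1, 15), (2, 0), (2, 1), (2, 2), (2, 3), (2, 4), (2, 5), (2, 6), (2, 7), (2, 8), (2, 9), (2, 10), (2, 11), (2, 12), (2, 13), (2, 14), (2, 15), (3, 0), (3, 1), (3, 2), (3, 3), (3, 4), (3, 5), (3, 6), (3, 7), (3, 8), (3, 9), (3, 10), (3, 11), (3, 12), (3, 13), (3, 14), (3, 15)]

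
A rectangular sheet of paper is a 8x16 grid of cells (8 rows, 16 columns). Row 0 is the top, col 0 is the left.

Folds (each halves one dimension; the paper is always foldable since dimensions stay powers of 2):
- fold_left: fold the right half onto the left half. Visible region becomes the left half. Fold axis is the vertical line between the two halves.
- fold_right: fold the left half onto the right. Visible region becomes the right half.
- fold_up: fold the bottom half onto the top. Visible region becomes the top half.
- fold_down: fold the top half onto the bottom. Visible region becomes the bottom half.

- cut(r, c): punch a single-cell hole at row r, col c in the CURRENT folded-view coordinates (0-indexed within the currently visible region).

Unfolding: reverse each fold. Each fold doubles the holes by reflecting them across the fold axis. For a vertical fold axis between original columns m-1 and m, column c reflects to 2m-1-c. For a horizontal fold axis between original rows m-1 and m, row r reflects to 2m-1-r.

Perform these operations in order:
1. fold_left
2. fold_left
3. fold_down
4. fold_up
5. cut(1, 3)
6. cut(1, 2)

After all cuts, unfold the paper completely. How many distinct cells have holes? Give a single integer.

Op 1 fold_left: fold axis v@8; visible region now rows[0,8) x cols[0,8) = 8x8
Op 2 fold_left: fold axis v@4; visible region now rows[0,8) x cols[0,4) = 8x4
Op 3 fold_down: fold axis h@4; visible region now rows[4,8) x cols[0,4) = 4x4
Op 4 fold_up: fold axis h@6; visible region now rows[4,6) x cols[0,4) = 2x4
Op 5 cut(1, 3): punch at orig (5,3); cuts so far [(5, 3)]; region rows[4,6) x cols[0,4) = 2x4
Op 6 cut(1, 2): punch at orig (5,2); cuts so far [(5, 2), (5, 3)]; region rows[4,6) x cols[0,4) = 2x4
Unfold 1 (reflect across h@6): 4 holes -> [(5, 2), (5, 3), (6, 2), (6, 3)]
Unfold 2 (reflect across h@4): 8 holes -> [(1, 2), (1, 3), (2, 2), (2, 3), (5, 2), (5, 3), (6, 2), (6, 3)]
Unfold 3 (reflect across v@4): 16 holes -> [(1, 2), (1, 3), (1, 4), (1, 5), (2, 2), (2, 3), (2, 4), (2, 5), (5, 2), (5, 3), (5, 4), (5, 5), (6, 2), (6, 3), (6, 4), (6, 5)]
Unfold 4 (reflect across v@8): 32 holes -> [(1, 2), (1, 3), (1, 4), (1, 5), (1, 10), (1, 11), (1, 12), (1, 13), (2, 2), (2, 3), (2, 4), (2, 5), (2, 10), (2, 11), (2, 12), (2, 13), (5, 2), (5, 3), (5, 4), (5, 5), (5, 10), (5, 11), (5, 12), (5, 13), (6, 2), (6, 3), (6, 4), (6, 5), (6, 10), (6, 11), (6, 12), (6, 13)]

Answer: 32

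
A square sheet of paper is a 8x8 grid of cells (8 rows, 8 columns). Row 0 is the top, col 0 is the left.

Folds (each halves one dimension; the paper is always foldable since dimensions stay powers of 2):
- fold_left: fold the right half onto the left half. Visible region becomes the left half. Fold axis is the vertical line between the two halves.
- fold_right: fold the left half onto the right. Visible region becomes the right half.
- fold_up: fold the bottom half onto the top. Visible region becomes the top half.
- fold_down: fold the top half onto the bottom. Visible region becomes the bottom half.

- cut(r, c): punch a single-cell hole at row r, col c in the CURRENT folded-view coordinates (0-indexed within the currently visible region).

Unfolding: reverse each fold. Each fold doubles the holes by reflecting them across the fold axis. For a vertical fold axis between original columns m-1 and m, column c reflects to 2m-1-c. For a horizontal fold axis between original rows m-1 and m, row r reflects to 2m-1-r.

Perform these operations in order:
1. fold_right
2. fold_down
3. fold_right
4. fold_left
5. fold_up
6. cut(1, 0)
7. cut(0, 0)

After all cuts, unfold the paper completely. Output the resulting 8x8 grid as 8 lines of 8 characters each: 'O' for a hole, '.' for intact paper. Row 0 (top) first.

Answer: OOOOOOOO
OOOOOOOO
OOOOOOOO
OOOOOOOO
OOOOOOOO
OOOOOOOO
OOOOOOOO
OOOOOOOO

Derivation:
Op 1 fold_right: fold axis v@4; visible region now rows[0,8) x cols[4,8) = 8x4
Op 2 fold_down: fold axis h@4; visible region now rows[4,8) x cols[4,8) = 4x4
Op 3 fold_right: fold axis v@6; visible region now rows[4,8) x cols[6,8) = 4x2
Op 4 fold_left: fold axis v@7; visible region now rows[4,8) x cols[6,7) = 4x1
Op 5 fold_up: fold axis h@6; visible region now rows[4,6) x cols[6,7) = 2x1
Op 6 cut(1, 0): punch at orig (5,6); cuts so far [(5, 6)]; region rows[4,6) x cols[6,7) = 2x1
Op 7 cut(0, 0): punch at orig (4,6); cuts so far [(4, 6), (5, 6)]; region rows[4,6) x cols[6,7) = 2x1
Unfold 1 (reflect across h@6): 4 holes -> [(4, 6), (5, 6), (6, 6), (7, 6)]
Unfold 2 (reflect across v@7): 8 holes -> [(4, 6), (4, 7), (5, 6), (5, 7), (6, 6), (6, 7), (7, 6), (7, 7)]
Unfold 3 (reflect across v@6): 16 holes -> [(4, 4), (4, 5), (4, 6), (4, 7), (5, 4), (5, 5), (5, 6), (5, 7), (6, 4), (6, 5), (6, 6), (6, 7), (7, 4), (7, 5), (7, 6), (7, 7)]
Unfold 4 (reflect across h@4): 32 holes -> [(0, 4), (0, 5), (0, 6), (0, 7), (1, 4), (1, 5), (1, 6), (1, 7), (2, 4), (2, 5), (2, 6), (2, 7), (3, 4), (3, 5), (3, 6), (3, 7), (4, 4), (4, 5), (4, 6), (4, 7), (5, 4), (5, 5), (5, 6), (5, 7), (6, 4), (6, 5), (6, 6), (6, 7), (7, 4), (7, 5), (7, 6), (7, 7)]
Unfold 5 (reflect across v@4): 64 holes -> [(0, 0), (0, 1), (0, 2), (0, 3), (0, 4), (0, 5), (0, 6), (0, 7), (1, 0), (1, 1), (1, 2), (1, 3), (1, 4), (1, 5), (1, 6), (1, 7), (2, 0), (2, 1), (2, 2), (2, 3), (2, 4), (2, 5), (2, 6), (2, 7), (3, 0), (3, 1), (3, 2), (3, 3), (3, 4), (3, 5), (3, 6), (3, 7), (4, 0), (4, 1), (4, 2), (4, 3), (4, 4), (4, 5), (4, 6), (4, 7), (5, 0), (5, 1), (5, 2), (5, 3), (5, 4), (5, 5), (5, 6), (5, 7), (6, 0), (6, 1), (6, 2), (6, 3), (6, 4), (6, 5), (6, 6), (6, 7), (7, 0), (7, 1), (7, 2), (7, 3), (7, 4), (7, 5), (7, 6), (7, 7)]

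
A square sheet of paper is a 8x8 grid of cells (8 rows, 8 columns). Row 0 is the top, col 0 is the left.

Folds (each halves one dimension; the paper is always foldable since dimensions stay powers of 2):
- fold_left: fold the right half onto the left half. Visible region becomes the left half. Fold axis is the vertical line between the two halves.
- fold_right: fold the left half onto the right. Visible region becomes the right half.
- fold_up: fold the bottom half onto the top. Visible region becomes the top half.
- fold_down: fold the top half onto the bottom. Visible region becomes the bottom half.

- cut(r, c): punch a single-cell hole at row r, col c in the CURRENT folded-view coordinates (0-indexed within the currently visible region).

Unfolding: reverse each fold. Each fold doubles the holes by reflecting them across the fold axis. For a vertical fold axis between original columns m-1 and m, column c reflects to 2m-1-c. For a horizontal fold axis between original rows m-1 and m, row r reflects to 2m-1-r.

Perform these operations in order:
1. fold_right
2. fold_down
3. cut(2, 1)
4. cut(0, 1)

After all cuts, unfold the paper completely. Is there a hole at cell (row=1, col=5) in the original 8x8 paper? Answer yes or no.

Op 1 fold_right: fold axis v@4; visible region now rows[0,8) x cols[4,8) = 8x4
Op 2 fold_down: fold axis h@4; visible region now rows[4,8) x cols[4,8) = 4x4
Op 3 cut(2, 1): punch at orig (6,5); cuts so far [(6, 5)]; region rows[4,8) x cols[4,8) = 4x4
Op 4 cut(0, 1): punch at orig (4,5); cuts so far [(4, 5), (6, 5)]; region rows[4,8) x cols[4,8) = 4x4
Unfold 1 (reflect across h@4): 4 holes -> [(1, 5), (3, 5), (4, 5), (6, 5)]
Unfold 2 (reflect across v@4): 8 holes -> [(1, 2), (1, 5), (3, 2), (3, 5), (4, 2), (4, 5), (6, 2), (6, 5)]
Holes: [(1, 2), (1, 5), (3, 2), (3, 5), (4, 2), (4, 5), (6, 2), (6, 5)]

Answer: yes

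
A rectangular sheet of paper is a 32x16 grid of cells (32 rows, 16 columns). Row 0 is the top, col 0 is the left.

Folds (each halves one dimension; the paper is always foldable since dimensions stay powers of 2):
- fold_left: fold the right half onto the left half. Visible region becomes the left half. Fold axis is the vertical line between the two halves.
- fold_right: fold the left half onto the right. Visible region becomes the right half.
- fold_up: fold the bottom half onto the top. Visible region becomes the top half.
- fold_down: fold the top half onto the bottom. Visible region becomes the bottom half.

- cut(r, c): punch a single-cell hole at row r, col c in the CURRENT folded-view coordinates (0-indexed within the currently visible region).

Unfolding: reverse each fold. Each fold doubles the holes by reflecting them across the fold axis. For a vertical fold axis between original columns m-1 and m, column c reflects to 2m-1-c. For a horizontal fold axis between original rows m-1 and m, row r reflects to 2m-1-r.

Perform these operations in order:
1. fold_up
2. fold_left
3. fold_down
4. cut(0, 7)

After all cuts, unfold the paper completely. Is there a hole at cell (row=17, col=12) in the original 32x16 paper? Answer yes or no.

Answer: no

Derivation:
Op 1 fold_up: fold axis h@16; visible region now rows[0,16) x cols[0,16) = 16x16
Op 2 fold_left: fold axis v@8; visible region now rows[0,16) x cols[0,8) = 16x8
Op 3 fold_down: fold axis h@8; visible region now rows[8,16) x cols[0,8) = 8x8
Op 4 cut(0, 7): punch at orig (8,7); cuts so far [(8, 7)]; region rows[8,16) x cols[0,8) = 8x8
Unfold 1 (reflect across h@8): 2 holes -> [(7, 7), (8, 7)]
Unfold 2 (reflect across v@8): 4 holes -> [(7, 7), (7, 8), (8, 7), (8, 8)]
Unfold 3 (reflect across h@16): 8 holes -> [(7, 7), (7, 8), (8, 7), (8, 8), (23, 7), (23, 8), (24, 7), (24, 8)]
Holes: [(7, 7), (7, 8), (8, 7), (8, 8), (23, 7), (23, 8), (24, 7), (24, 8)]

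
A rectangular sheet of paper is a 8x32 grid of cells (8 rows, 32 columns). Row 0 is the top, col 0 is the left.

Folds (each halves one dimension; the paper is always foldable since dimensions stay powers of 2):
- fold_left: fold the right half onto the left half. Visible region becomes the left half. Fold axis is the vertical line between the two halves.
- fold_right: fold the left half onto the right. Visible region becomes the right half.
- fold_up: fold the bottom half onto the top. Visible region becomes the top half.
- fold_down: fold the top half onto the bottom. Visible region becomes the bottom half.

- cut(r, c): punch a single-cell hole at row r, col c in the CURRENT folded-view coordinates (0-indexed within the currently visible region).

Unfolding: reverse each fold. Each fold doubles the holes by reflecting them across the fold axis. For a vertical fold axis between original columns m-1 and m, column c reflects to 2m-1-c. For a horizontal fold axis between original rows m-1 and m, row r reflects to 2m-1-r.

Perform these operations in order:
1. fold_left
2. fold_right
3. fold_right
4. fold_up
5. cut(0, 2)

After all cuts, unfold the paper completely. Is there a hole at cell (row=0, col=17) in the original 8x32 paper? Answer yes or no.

Op 1 fold_left: fold axis v@16; visible region now rows[0,8) x cols[0,16) = 8x16
Op 2 fold_right: fold axis v@8; visible region now rows[0,8) x cols[8,16) = 8x8
Op 3 fold_right: fold axis v@12; visible region now rows[0,8) x cols[12,16) = 8x4
Op 4 fold_up: fold axis h@4; visible region now rows[0,4) x cols[12,16) = 4x4
Op 5 cut(0, 2): punch at orig (0,14); cuts so far [(0, 14)]; region rows[0,4) x cols[12,16) = 4x4
Unfold 1 (reflect across h@4): 2 holes -> [(0, 14), (7, 14)]
Unfold 2 (reflect across v@12): 4 holes -> [(0, 9), (0, 14), (7, 9), (7, 14)]
Unfold 3 (reflect across v@8): 8 holes -> [(0, 1), (0, 6), (0, 9), (0, 14), (7, 1), (7, 6), (7, 9), (7, 14)]
Unfold 4 (reflect across v@16): 16 holes -> [(0, 1), (0, 6), (0, 9), (0, 14), (0, 17), (0, 22), (0, 25), (0, 30), (7, 1), (7, 6), (7, 9), (7, 14), (7, 17), (7, 22), (7, 25), (7, 30)]
Holes: [(0, 1), (0, 6), (0, 9), (0, 14), (0, 17), (0, 22), (0, 25), (0, 30), (7, 1), (7, 6), (7, 9), (7, 14), (7, 17), (7, 22), (7, 25), (7, 30)]

Answer: yes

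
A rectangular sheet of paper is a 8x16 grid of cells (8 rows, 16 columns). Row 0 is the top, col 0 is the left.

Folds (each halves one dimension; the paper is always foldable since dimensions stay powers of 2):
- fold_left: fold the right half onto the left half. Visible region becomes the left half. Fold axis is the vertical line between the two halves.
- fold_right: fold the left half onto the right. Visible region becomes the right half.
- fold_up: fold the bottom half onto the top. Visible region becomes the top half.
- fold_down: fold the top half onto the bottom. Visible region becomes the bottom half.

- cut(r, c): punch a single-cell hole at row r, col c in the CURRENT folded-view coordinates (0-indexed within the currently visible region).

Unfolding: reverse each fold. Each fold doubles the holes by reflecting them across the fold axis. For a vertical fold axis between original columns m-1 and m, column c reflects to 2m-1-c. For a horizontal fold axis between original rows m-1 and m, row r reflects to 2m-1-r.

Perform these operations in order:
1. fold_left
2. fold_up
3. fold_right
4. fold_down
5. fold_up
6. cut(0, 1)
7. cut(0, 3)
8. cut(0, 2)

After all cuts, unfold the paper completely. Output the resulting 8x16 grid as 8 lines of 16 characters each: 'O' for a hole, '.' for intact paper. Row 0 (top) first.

Answer: OOO..OOOOOO..OOO
OOO..OOOOOO..OOO
OOO..OOOOOO..OOO
OOO..OOOOOO..OOO
OOO..OOOOOO..OOO
OOO..OOOOOO..OOO
OOO..OOOOOO..OOO
OOO..OOOOOO..OOO

Derivation:
Op 1 fold_left: fold axis v@8; visible region now rows[0,8) x cols[0,8) = 8x8
Op 2 fold_up: fold axis h@4; visible region now rows[0,4) x cols[0,8) = 4x8
Op 3 fold_right: fold axis v@4; visible region now rows[0,4) x cols[4,8) = 4x4
Op 4 fold_down: fold axis h@2; visible region now rows[2,4) x cols[4,8) = 2x4
Op 5 fold_up: fold axis h@3; visible region now rows[2,3) x cols[4,8) = 1x4
Op 6 cut(0, 1): punch at orig (2,5); cuts so far [(2, 5)]; region rows[2,3) x cols[4,8) = 1x4
Op 7 cut(0, 3): punch at orig (2,7); cuts so far [(2, 5), (2, 7)]; region rows[2,3) x cols[4,8) = 1x4
Op 8 cut(0, 2): punch at orig (2,6); cuts so far [(2, 5), (2, 6), (2, 7)]; region rows[2,3) x cols[4,8) = 1x4
Unfold 1 (reflect across h@3): 6 holes -> [(2, 5), (2, 6), (2, 7), (3, 5), (3, 6), (3, 7)]
Unfold 2 (reflect across h@2): 12 holes -> [(0, 5), (0, 6), (0, 7), (1, 5), (1, 6), (1, 7), (2, 5), (2, 6), (2, 7), (3, 5), (3, 6), (3, 7)]
Unfold 3 (reflect across v@4): 24 holes -> [(0, 0), (0, 1), (0, 2), (0, 5), (0, 6), (0, 7), (1, 0), (1, 1), (1, 2), (1, 5), (1, 6), (1, 7), (2, 0), (2, 1), (2, 2), (2, 5), (2, 6), (2, 7), (3, 0), (3, 1), (3, 2), (3, 5), (3, 6), (3, 7)]
Unfold 4 (reflect across h@4): 48 holes -> [(0, 0), (0, 1), (0, 2), (0, 5), (0, 6), (0, 7), (1, 0), (1, 1), (1, 2), (1, 5), (1, 6), (1, 7), (2, 0), (2, 1), (2, 2), (2, 5), (2, 6), (2, 7), (3, 0), (3, 1), (3, 2), (3, 5), (3, 6), (3, 7), (4, 0), (4, 1), (4, 2), (4, 5), (4, 6), (4, 7), (5, 0), (5, 1), (5, 2), (5, 5), (5, 6), (5, 7), (6, 0), (6, 1), (6, 2), (6, 5), (6, 6), (6, 7), (7, 0), (7, 1), (7, 2), (7, 5), (7, 6), (7, 7)]
Unfold 5 (reflect across v@8): 96 holes -> [(0, 0), (0, 1), (0, 2), (0, 5), (0, 6), (0, 7), (0, 8), (0, 9), (0, 10), (0, 13), (0, 14), (0, 15), (1, 0), (1, 1), (1, 2), (1, 5), (1, 6), (1, 7), (1, 8), (1, 9), (1, 10), (1, 13), (1, 14), (1, 15), (2, 0), (2, 1), (2, 2), (2, 5), (2, 6), (2, 7), (2, 8), (2, 9), (2, 10), (2, 13), (2, 14), (2, 15), (3, 0), (3, 1), (3, 2), (3, 5), (3, 6), (3, 7), (3, 8), (3, 9), (3, 10), (3, 13), (3, 14), (3, 15), (4, 0), (4, 1), (4, 2), (4, 5), (4, 6), (4, 7), (4, 8), (4, 9), (4, 10), (4, 13), (4, 14), (4, 15), (5, 0), (5, 1), (5, 2), (5, 5), (5, 6), (5, 7), (5, 8), (5, 9), (5, 10), (5, 13), (5, 14), (5, 15), (6, 0), (6, 1), (6, 2), (6, 5), (6, 6), (6, 7), (6, 8), (6, 9), (6, 10), (6, 13), (6, 14), (6, 15), (7, 0), (7, 1), (7, 2), (7, 5), (7, 6), (7, 7), (7, 8), (7, 9), (7, 10), (7, 13), (7, 14), (7, 15)]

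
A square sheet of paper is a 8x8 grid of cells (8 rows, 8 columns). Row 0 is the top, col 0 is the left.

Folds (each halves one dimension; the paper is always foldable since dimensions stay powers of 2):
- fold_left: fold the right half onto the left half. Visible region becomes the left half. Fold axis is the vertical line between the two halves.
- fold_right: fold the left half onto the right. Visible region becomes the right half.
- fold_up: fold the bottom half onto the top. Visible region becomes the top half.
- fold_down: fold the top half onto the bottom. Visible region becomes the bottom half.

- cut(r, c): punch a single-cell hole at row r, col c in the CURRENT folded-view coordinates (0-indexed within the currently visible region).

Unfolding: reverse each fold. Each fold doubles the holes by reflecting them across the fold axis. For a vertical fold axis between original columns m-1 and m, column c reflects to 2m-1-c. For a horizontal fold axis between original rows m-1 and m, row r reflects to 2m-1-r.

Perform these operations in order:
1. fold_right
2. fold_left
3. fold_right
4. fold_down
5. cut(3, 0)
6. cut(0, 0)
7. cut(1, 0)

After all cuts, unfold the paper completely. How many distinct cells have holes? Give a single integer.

Answer: 48

Derivation:
Op 1 fold_right: fold axis v@4; visible region now rows[0,8) x cols[4,8) = 8x4
Op 2 fold_left: fold axis v@6; visible region now rows[0,8) x cols[4,6) = 8x2
Op 3 fold_right: fold axis v@5; visible region now rows[0,8) x cols[5,6) = 8x1
Op 4 fold_down: fold axis h@4; visible region now rows[4,8) x cols[5,6) = 4x1
Op 5 cut(3, 0): punch at orig (7,5); cuts so far [(7, 5)]; region rows[4,8) x cols[5,6) = 4x1
Op 6 cut(0, 0): punch at orig (4,5); cuts so far [(4, 5), (7, 5)]; region rows[4,8) x cols[5,6) = 4x1
Op 7 cut(1, 0): punch at orig (5,5); cuts so far [(4, 5), (5, 5), (7, 5)]; region rows[4,8) x cols[5,6) = 4x1
Unfold 1 (reflect across h@4): 6 holes -> [(0, 5), (2, 5), (3, 5), (4, 5), (5, 5), (7, 5)]
Unfold 2 (reflect across v@5): 12 holes -> [(0, 4), (0, 5), (2, 4), (2, 5), (3, 4), (3, 5), (4, 4), (4, 5), (5, 4), (5, 5), (7, 4), (7, 5)]
Unfold 3 (reflect across v@6): 24 holes -> [(0, 4), (0, 5), (0, 6), (0, 7), (2, 4), (2, 5), (2, 6), (2, 7), (3, 4), (3, 5), (3, 6), (3, 7), (4, 4), (4, 5), (4, 6), (4, 7), (5, 4), (5, 5), (5, 6), (5, 7), (7, 4), (7, 5), (7, 6), (7, 7)]
Unfold 4 (reflect across v@4): 48 holes -> [(0, 0), (0, 1), (0, 2), (0, 3), (0, 4), (0, 5), (0, 6), (0, 7), (2, 0), (2, 1), (2, 2), (2, 3), (2, 4), (2, 5), (2, 6), (2, 7), (3, 0), (3, 1), (3, 2), (3, 3), (3, 4), (3, 5), (3, 6), (3, 7), (4, 0), (4, 1), (4, 2), (4, 3), (4, 4), (4, 5), (4, 6), (4, 7), (5, 0), (5, 1), (5, 2), (5, 3), (5, 4), (5, 5), (5, 6), (5, 7), (7, 0), (7, 1), (7, 2), (7, 3), (7, 4), (7, 5), (7, 6), (7, 7)]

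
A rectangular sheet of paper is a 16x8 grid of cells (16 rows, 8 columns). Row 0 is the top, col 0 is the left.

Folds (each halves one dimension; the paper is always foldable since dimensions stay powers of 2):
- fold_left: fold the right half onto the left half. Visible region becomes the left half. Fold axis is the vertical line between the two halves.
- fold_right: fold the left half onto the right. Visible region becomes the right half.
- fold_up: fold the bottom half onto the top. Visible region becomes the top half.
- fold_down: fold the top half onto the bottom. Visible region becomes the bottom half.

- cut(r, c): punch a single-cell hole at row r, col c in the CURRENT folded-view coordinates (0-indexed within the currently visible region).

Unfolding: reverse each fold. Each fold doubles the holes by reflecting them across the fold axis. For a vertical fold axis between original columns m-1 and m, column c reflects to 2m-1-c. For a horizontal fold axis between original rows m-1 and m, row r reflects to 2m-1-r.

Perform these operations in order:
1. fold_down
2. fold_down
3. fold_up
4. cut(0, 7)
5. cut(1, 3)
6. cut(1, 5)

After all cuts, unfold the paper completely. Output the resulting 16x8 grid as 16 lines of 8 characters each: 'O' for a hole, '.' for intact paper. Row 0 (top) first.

Op 1 fold_down: fold axis h@8; visible region now rows[8,16) x cols[0,8) = 8x8
Op 2 fold_down: fold axis h@12; visible region now rows[12,16) x cols[0,8) = 4x8
Op 3 fold_up: fold axis h@14; visible region now rows[12,14) x cols[0,8) = 2x8
Op 4 cut(0, 7): punch at orig (12,7); cuts so far [(12, 7)]; region rows[12,14) x cols[0,8) = 2x8
Op 5 cut(1, 3): punch at orig (13,3); cuts so far [(12, 7), (13, 3)]; region rows[12,14) x cols[0,8) = 2x8
Op 6 cut(1, 5): punch at orig (13,5); cuts so far [(12, 7), (13, 3), (13, 5)]; region rows[12,14) x cols[0,8) = 2x8
Unfold 1 (reflect across h@14): 6 holes -> [(12, 7), (13, 3), (13, 5), (14, 3), (14, 5), (15, 7)]
Unfold 2 (reflect across h@12): 12 holes -> [(8, 7), (9, 3), (9, 5), (10, 3), (10, 5), (11, 7), (12, 7), (13, 3), (13, 5), (14, 3), (14, 5), (15, 7)]
Unfold 3 (reflect across h@8): 24 holes -> [(0, 7), (1, 3), (1, 5), (2, 3), (2, 5), (3, 7), (4, 7), (5, 3), (5, 5), (6, 3), (6, 5), (7, 7), (8, 7), (9, 3), (9, 5), (10, 3), (10, 5), (11, 7), (12, 7), (13, 3), (13, 5), (14, 3), (14, 5), (15, 7)]

Answer: .......O
...O.O..
...O.O..
.......O
.......O
...O.O..
...O.O..
.......O
.......O
...O.O..
...O.O..
.......O
.......O
...O.O..
...O.O..
.......O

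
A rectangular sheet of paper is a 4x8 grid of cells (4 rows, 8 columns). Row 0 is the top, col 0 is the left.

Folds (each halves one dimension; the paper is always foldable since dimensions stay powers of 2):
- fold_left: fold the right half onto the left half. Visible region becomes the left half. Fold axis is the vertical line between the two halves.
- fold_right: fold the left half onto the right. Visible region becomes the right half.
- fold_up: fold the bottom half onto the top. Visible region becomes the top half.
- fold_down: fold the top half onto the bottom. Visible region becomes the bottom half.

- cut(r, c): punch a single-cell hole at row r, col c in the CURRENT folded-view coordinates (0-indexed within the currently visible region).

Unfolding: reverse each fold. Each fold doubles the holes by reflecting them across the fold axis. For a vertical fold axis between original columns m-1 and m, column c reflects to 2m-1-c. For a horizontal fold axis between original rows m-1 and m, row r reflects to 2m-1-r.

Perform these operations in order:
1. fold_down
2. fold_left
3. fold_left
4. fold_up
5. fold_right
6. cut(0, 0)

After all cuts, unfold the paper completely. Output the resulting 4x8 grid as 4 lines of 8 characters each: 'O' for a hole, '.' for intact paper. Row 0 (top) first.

Answer: OOOOOOOO
OOOOOOOO
OOOOOOOO
OOOOOOOO

Derivation:
Op 1 fold_down: fold axis h@2; visible region now rows[2,4) x cols[0,8) = 2x8
Op 2 fold_left: fold axis v@4; visible region now rows[2,4) x cols[0,4) = 2x4
Op 3 fold_left: fold axis v@2; visible region now rows[2,4) x cols[0,2) = 2x2
Op 4 fold_up: fold axis h@3; visible region now rows[2,3) x cols[0,2) = 1x2
Op 5 fold_right: fold axis v@1; visible region now rows[2,3) x cols[1,2) = 1x1
Op 6 cut(0, 0): punch at orig (2,1); cuts so far [(2, 1)]; region rows[2,3) x cols[1,2) = 1x1
Unfold 1 (reflect across v@1): 2 holes -> [(2, 0), (2, 1)]
Unfold 2 (reflect across h@3): 4 holes -> [(2, 0), (2, 1), (3, 0), (3, 1)]
Unfold 3 (reflect across v@2): 8 holes -> [(2, 0), (2, 1), (2, 2), (2, 3), (3, 0), (3, 1), (3, 2), (3, 3)]
Unfold 4 (reflect across v@4): 16 holes -> [(2, 0), (2, 1), (2, 2), (2, 3), (2, 4), (2, 5), (2, 6), (2, 7), (3, 0), (3, 1), (3, 2), (3, 3), (3, 4), (3, 5), (3, 6), (3, 7)]
Unfold 5 (reflect across h@2): 32 holes -> [(0, 0), (0, 1), (0, 2), (0, 3), (0, 4), (0, 5), (0, 6), (0, 7), (1, 0), (1, 1), (1, 2), (1, 3), (1, 4), (1, 5), (1, 6), (1, 7), (2, 0), (2, 1), (2, 2), (2, 3), (2, 4), (2, 5), (2, 6), (2, 7), (3, 0), (3, 1), (3, 2), (3, 3), (3, 4), (3, 5), (3, 6), (3, 7)]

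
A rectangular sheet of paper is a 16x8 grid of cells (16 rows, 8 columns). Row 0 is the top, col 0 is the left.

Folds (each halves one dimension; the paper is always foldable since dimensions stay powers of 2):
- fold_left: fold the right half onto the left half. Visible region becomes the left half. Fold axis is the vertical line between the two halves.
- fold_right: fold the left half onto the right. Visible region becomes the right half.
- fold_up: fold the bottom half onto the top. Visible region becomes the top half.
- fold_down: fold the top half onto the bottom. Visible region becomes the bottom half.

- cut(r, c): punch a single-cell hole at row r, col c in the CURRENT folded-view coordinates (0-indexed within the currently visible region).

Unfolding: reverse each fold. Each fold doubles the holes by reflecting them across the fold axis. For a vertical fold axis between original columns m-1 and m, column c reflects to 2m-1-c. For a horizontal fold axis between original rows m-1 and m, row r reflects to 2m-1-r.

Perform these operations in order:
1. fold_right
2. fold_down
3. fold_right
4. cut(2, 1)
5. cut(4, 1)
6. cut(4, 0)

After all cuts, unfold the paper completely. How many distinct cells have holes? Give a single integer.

Op 1 fold_right: fold axis v@4; visible region now rows[0,16) x cols[4,8) = 16x4
Op 2 fold_down: fold axis h@8; visible region now rows[8,16) x cols[4,8) = 8x4
Op 3 fold_right: fold axis v@6; visible region now rows[8,16) x cols[6,8) = 8x2
Op 4 cut(2, 1): punch at orig (10,7); cuts so far [(10, 7)]; region rows[8,16) x cols[6,8) = 8x2
Op 5 cut(4, 1): punch at orig (12,7); cuts so far [(10, 7), (12, 7)]; region rows[8,16) x cols[6,8) = 8x2
Op 6 cut(4, 0): punch at orig (12,6); cuts so far [(10, 7), (12, 6), (12, 7)]; region rows[8,16) x cols[6,8) = 8x2
Unfold 1 (reflect across v@6): 6 holes -> [(10, 4), (10, 7), (12, 4), (12, 5), (12, 6), (12, 7)]
Unfold 2 (reflect across h@8): 12 holes -> [(3, 4), (3, 5), (3, 6), (3, 7), (5, 4), (5, 7), (10, 4), (10, 7), (12, 4), (12, 5), (12, 6), (12, 7)]
Unfold 3 (reflect across v@4): 24 holes -> [(3, 0), (3, 1), (3, 2), (3, 3), (3, 4), (3, 5), (3, 6), (3, 7), (5, 0), (5, 3), (5, 4), (5, 7), (10, 0), (10, 3), (10, 4), (10, 7), (12, 0), (12, 1), (12, 2), (12, 3), (12, 4), (12, 5), (12, 6), (12, 7)]

Answer: 24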